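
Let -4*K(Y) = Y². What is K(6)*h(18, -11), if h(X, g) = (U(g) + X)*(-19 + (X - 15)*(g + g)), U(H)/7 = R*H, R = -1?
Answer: 72675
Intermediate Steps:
U(H) = -7*H (U(H) = 7*(-H) = -7*H)
K(Y) = -Y²/4
h(X, g) = (-19 + 2*g*(-15 + X))*(X - 7*g) (h(X, g) = (-7*g + X)*(-19 + (X - 15)*(g + g)) = (X - 7*g)*(-19 + (-15 + X)*(2*g)) = (X - 7*g)*(-19 + 2*g*(-15 + X)) = (-19 + 2*g*(-15 + X))*(X - 7*g))
K(6)*h(18, -11) = (-¼*6²)*(-19*18 + 133*(-11) + 210*(-11)² - 30*18*(-11) - 14*18*(-11)² + 2*(-11)*18²) = (-¼*36)*(-342 - 1463 + 210*121 + 5940 - 14*18*121 + 2*(-11)*324) = -9*(-342 - 1463 + 25410 + 5940 - 30492 - 7128) = -9*(-8075) = 72675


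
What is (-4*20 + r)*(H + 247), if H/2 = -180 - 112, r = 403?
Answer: -108851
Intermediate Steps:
H = -584 (H = 2*(-180 - 112) = 2*(-292) = -584)
(-4*20 + r)*(H + 247) = (-4*20 + 403)*(-584 + 247) = (-80 + 403)*(-337) = 323*(-337) = -108851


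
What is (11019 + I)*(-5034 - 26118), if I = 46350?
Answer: -1787159088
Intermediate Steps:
(11019 + I)*(-5034 - 26118) = (11019 + 46350)*(-5034 - 26118) = 57369*(-31152) = -1787159088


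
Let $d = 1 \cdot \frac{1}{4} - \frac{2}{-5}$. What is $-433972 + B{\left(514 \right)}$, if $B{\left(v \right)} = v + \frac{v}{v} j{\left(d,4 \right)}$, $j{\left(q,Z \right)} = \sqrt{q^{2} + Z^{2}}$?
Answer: $-433458 + \frac{\sqrt{6569}}{20} \approx -4.3345 \cdot 10^{5}$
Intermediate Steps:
$d = \frac{13}{20}$ ($d = 1 \cdot \frac{1}{4} - - \frac{2}{5} = \frac{1}{4} + \frac{2}{5} = \frac{13}{20} \approx 0.65$)
$j{\left(q,Z \right)} = \sqrt{Z^{2} + q^{2}}$
$B{\left(v \right)} = v + \frac{\sqrt{6569}}{20}$ ($B{\left(v \right)} = v + \frac{v}{v} \sqrt{4^{2} + \left(\frac{13}{20}\right)^{2}} = v + 1 \sqrt{16 + \frac{169}{400}} = v + 1 \sqrt{\frac{6569}{400}} = v + 1 \frac{\sqrt{6569}}{20} = v + \frac{\sqrt{6569}}{20}$)
$-433972 + B{\left(514 \right)} = -433972 + \left(514 + \frac{\sqrt{6569}}{20}\right) = -433458 + \frac{\sqrt{6569}}{20}$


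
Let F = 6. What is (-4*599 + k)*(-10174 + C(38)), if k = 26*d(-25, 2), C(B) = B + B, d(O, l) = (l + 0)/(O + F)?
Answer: 460226448/19 ≈ 2.4222e+7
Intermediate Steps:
d(O, l) = l/(6 + O) (d(O, l) = (l + 0)/(O + 6) = l/(6 + O))
C(B) = 2*B
k = -52/19 (k = 26*(2/(6 - 25)) = 26*(2/(-19)) = 26*(2*(-1/19)) = 26*(-2/19) = -52/19 ≈ -2.7368)
(-4*599 + k)*(-10174 + C(38)) = (-4*599 - 52/19)*(-10174 + 2*38) = (-2396 - 52/19)*(-10174 + 76) = -45576/19*(-10098) = 460226448/19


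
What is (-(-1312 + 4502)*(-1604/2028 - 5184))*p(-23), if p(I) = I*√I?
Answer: -192866911930*I*√23/507 ≈ -1.8244e+9*I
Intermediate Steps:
p(I) = I^(3/2)
(-(-1312 + 4502)*(-1604/2028 - 5184))*p(-23) = (-(-1312 + 4502)*(-1604/2028 - 5184))*(-23)^(3/2) = (-3190*(-1604*1/2028 - 5184))*(-23*I*√23) = (-3190*(-401/507 - 5184))*(-23*I*√23) = (-3190*(-2628689)/507)*(-23*I*√23) = (-1*(-8385517910/507))*(-23*I*√23) = 8385517910*(-23*I*√23)/507 = -192866911930*I*√23/507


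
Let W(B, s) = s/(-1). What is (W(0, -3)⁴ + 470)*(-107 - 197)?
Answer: -167504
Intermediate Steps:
W(B, s) = -s (W(B, s) = s*(-1) = -s)
(W(0, -3)⁴ + 470)*(-107 - 197) = ((-1*(-3))⁴ + 470)*(-107 - 197) = (3⁴ + 470)*(-304) = (81 + 470)*(-304) = 551*(-304) = -167504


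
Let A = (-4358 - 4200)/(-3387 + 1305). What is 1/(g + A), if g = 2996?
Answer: 1041/3123115 ≈ 0.00033332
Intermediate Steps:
A = 4279/1041 (A = -8558/(-2082) = -8558*(-1/2082) = 4279/1041 ≈ 4.1105)
1/(g + A) = 1/(2996 + 4279/1041) = 1/(3123115/1041) = 1041/3123115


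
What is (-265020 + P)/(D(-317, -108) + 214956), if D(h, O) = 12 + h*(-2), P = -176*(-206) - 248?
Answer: -114506/107801 ≈ -1.0622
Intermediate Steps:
P = 36008 (P = 36256 - 248 = 36008)
D(h, O) = 12 - 2*h
(-265020 + P)/(D(-317, -108) + 214956) = (-265020 + 36008)/((12 - 2*(-317)) + 214956) = -229012/((12 + 634) + 214956) = -229012/(646 + 214956) = -229012/215602 = -229012*1/215602 = -114506/107801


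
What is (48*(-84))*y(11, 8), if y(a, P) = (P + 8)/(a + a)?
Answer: -32256/11 ≈ -2932.4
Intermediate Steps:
y(a, P) = (8 + P)/(2*a) (y(a, P) = (8 + P)/((2*a)) = (8 + P)*(1/(2*a)) = (8 + P)/(2*a))
(48*(-84))*y(11, 8) = (48*(-84))*((½)*(8 + 8)/11) = -2016*16/11 = -4032*8/11 = -32256/11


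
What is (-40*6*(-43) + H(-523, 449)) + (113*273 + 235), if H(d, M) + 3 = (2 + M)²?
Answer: 244802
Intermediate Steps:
H(d, M) = -3 + (2 + M)²
(-40*6*(-43) + H(-523, 449)) + (113*273 + 235) = (-40*6*(-43) + (-3 + (2 + 449)²)) + (113*273 + 235) = (-240*(-43) + (-3 + 451²)) + (30849 + 235) = (10320 + (-3 + 203401)) + 31084 = (10320 + 203398) + 31084 = 213718 + 31084 = 244802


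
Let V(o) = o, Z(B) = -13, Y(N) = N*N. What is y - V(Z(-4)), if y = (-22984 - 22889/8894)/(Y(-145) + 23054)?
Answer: 4892059553/392038626 ≈ 12.479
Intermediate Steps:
Y(N) = N²
y = -204442585/392038626 (y = (-22984 - 22889/8894)/((-145)² + 23054) = (-22984 - 22889*1/8894)/(21025 + 23054) = (-22984 - 22889/8894)/44079 = -204442585/8894*1/44079 = -204442585/392038626 ≈ -0.52149)
y - V(Z(-4)) = -204442585/392038626 - 1*(-13) = -204442585/392038626 + 13 = 4892059553/392038626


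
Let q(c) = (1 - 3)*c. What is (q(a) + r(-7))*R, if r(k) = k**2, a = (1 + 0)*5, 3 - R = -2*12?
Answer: 1053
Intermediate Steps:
R = 27 (R = 3 - (-2)*12 = 3 - 1*(-24) = 3 + 24 = 27)
a = 5 (a = 1*5 = 5)
q(c) = -2*c
(q(a) + r(-7))*R = (-2*5 + (-7)**2)*27 = (-10 + 49)*27 = 39*27 = 1053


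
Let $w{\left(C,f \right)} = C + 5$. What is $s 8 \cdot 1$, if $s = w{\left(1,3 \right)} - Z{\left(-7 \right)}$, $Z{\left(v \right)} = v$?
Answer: $104$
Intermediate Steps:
$w{\left(C,f \right)} = 5 + C$
$s = 13$ ($s = \left(5 + 1\right) - -7 = 6 + 7 = 13$)
$s 8 \cdot 1 = 13 \cdot 8 \cdot 1 = 13 \cdot 8 = 104$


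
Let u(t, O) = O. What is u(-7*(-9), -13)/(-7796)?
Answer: 13/7796 ≈ 0.0016675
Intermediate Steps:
u(-7*(-9), -13)/(-7796) = -13/(-7796) = -13*(-1/7796) = 13/7796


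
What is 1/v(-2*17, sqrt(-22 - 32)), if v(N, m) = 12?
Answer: 1/12 ≈ 0.083333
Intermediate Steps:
1/v(-2*17, sqrt(-22 - 32)) = 1/12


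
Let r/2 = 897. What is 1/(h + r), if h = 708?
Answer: 1/2502 ≈ 0.00039968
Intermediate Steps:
r = 1794 (r = 2*897 = 1794)
1/(h + r) = 1/(708 + 1794) = 1/2502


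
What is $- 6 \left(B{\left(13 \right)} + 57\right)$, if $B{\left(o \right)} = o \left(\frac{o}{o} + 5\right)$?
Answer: $-810$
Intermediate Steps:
$B{\left(o \right)} = 6 o$ ($B{\left(o \right)} = o \left(1 + 5\right) = o 6 = 6 o$)
$- 6 \left(B{\left(13 \right)} + 57\right) = - 6 \left(6 \cdot 13 + 57\right) = - 6 \left(78 + 57\right) = \left(-6\right) 135 = -810$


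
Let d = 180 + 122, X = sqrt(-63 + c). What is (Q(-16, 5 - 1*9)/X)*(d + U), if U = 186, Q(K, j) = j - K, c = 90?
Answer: 1952*sqrt(3)/3 ≈ 1127.0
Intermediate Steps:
X = 3*sqrt(3) (X = sqrt(-63 + 90) = sqrt(27) = 3*sqrt(3) ≈ 5.1962)
d = 302
(Q(-16, 5 - 1*9)/X)*(d + U) = (((5 - 1*9) - 1*(-16))/((3*sqrt(3))))*(302 + 186) = (((5 - 9) + 16)*(sqrt(3)/9))*488 = ((-4 + 16)*(sqrt(3)/9))*488 = (12*(sqrt(3)/9))*488 = (4*sqrt(3)/3)*488 = 1952*sqrt(3)/3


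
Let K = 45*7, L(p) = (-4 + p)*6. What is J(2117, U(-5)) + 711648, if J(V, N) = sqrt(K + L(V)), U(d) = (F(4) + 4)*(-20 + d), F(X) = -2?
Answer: 711648 + sqrt(12993) ≈ 7.1176e+5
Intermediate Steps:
L(p) = -24 + 6*p
U(d) = -40 + 2*d (U(d) = (-2 + 4)*(-20 + d) = 2*(-20 + d) = -40 + 2*d)
K = 315
J(V, N) = sqrt(291 + 6*V) (J(V, N) = sqrt(315 + (-24 + 6*V)) = sqrt(291 + 6*V))
J(2117, U(-5)) + 711648 = sqrt(291 + 6*2117) + 711648 = sqrt(291 + 12702) + 711648 = sqrt(12993) + 711648 = 711648 + sqrt(12993)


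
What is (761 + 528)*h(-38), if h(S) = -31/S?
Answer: 39959/38 ≈ 1051.6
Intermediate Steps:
(761 + 528)*h(-38) = (761 + 528)*(-31/(-38)) = 1289*(-31*(-1/38)) = 1289*(31/38) = 39959/38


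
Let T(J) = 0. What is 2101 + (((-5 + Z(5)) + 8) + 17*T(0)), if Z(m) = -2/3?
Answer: 6310/3 ≈ 2103.3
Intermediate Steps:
Z(m) = -⅔ (Z(m) = -2*⅓ = -⅔)
2101 + (((-5 + Z(5)) + 8) + 17*T(0)) = 2101 + (((-5 - ⅔) + 8) + 17*0) = 2101 + ((-17/3 + 8) + 0) = 2101 + (7/3 + 0) = 2101 + 7/3 = 6310/3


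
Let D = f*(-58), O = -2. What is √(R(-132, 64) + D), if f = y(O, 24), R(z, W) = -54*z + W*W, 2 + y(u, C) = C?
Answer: 2*√2487 ≈ 99.740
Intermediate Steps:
y(u, C) = -2 + C
R(z, W) = W² - 54*z (R(z, W) = -54*z + W² = W² - 54*z)
f = 22 (f = -2 + 24 = 22)
D = -1276 (D = 22*(-58) = -1276)
√(R(-132, 64) + D) = √((64² - 54*(-132)) - 1276) = √((4096 + 7128) - 1276) = √(11224 - 1276) = √9948 = 2*√2487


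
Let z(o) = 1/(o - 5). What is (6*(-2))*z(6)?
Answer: -12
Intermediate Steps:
z(o) = 1/(-5 + o)
(6*(-2))*z(6) = (6*(-2))/(-5 + 6) = -12/1 = -12*1 = -12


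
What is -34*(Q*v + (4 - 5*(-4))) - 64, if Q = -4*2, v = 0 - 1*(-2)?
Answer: -336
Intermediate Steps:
v = 2 (v = 0 + 2 = 2)
Q = -8
-34*(Q*v + (4 - 5*(-4))) - 64 = -34*(-8*2 + (4 - 5*(-4))) - 64 = -34*(-16 + (4 + 20)) - 64 = -34*(-16 + 24) - 64 = -34*8 - 64 = -272 - 64 = -336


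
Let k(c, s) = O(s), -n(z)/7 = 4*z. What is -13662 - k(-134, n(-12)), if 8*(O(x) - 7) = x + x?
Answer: -13753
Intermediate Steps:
n(z) = -28*z
O(x) = 7 + x/4 (O(x) = 7 + (x + x)/8 = 7 + (2*x)/8 = 7 + x/4)
k(c, s) = 7 + s/4
-13662 - k(-134, n(-12)) = -13662 - (7 + (-28*(-12))/4) = -13662 - (7 + (¼)*336) = -13662 - (7 + 84) = -13662 - 1*91 = -13662 - 91 = -13753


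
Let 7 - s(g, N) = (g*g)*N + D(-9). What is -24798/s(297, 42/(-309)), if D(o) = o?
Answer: -1277097/618287 ≈ -2.0655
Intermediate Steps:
s(g, N) = 16 - N*g**2 (s(g, N) = 7 - ((g*g)*N - 9) = 7 - (g**2*N - 9) = 7 - (N*g**2 - 9) = 7 - (-9 + N*g**2) = 7 + (9 - N*g**2) = 16 - N*g**2)
-24798/s(297, 42/(-309)) = -24798/(16 - 1*42/(-309)*297**2) = -24798/(16 - 1*42*(-1/309)*88209) = -24798/(16 - 1*(-14/103)*88209) = -24798/(16 + 1234926/103) = -24798/1236574/103 = -24798*103/1236574 = -1277097/618287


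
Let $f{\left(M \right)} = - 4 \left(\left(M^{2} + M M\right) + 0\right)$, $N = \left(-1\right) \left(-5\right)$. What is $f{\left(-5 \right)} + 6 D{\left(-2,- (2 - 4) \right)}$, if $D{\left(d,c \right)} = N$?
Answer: $-170$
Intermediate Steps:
$N = 5$
$D{\left(d,c \right)} = 5$
$f{\left(M \right)} = - 8 M^{2}$ ($f{\left(M \right)} = - 4 \left(\left(M^{2} + M^{2}\right) + 0\right) = - 4 \left(2 M^{2} + 0\right) = - 4 \cdot 2 M^{2} = - 8 M^{2}$)
$f{\left(-5 \right)} + 6 D{\left(-2,- (2 - 4) \right)} = - 8 \left(-5\right)^{2} + 6 \cdot 5 = \left(-8\right) 25 + 30 = -200 + 30 = -170$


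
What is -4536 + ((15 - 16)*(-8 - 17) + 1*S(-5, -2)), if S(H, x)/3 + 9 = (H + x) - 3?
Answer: -4568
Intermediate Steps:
S(H, x) = -36 + 3*H + 3*x (S(H, x) = -27 + 3*((H + x) - 3) = -27 + 3*(-3 + H + x) = -27 + (-9 + 3*H + 3*x) = -36 + 3*H + 3*x)
-4536 + ((15 - 16)*(-8 - 17) + 1*S(-5, -2)) = -4536 + ((15 - 16)*(-8 - 17) + 1*(-36 + 3*(-5) + 3*(-2))) = -4536 + (-1*(-25) + 1*(-36 - 15 - 6)) = -4536 + (25 + 1*(-57)) = -4536 + (25 - 57) = -4536 - 32 = -4568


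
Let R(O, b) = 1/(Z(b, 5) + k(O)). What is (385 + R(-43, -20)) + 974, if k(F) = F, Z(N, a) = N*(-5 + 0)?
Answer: 77464/57 ≈ 1359.0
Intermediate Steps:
Z(N, a) = -5*N (Z(N, a) = N*(-5) = -5*N)
R(O, b) = 1/(O - 5*b) (R(O, b) = 1/(-5*b + O) = 1/(O - 5*b))
(385 + R(-43, -20)) + 974 = (385 + 1/(-43 - 5*(-20))) + 974 = (385 + 1/(-43 + 100)) + 974 = (385 + 1/57) + 974 = 21946/57 + 974 = 77464/57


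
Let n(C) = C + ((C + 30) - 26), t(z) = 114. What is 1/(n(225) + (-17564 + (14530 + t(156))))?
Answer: -1/2466 ≈ -0.00040552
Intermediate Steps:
n(C) = 4 + 2*C (n(C) = C + ((30 + C) - 26) = C + (4 + C) = 4 + 2*C)
1/(n(225) + (-17564 + (14530 + t(156)))) = 1/((4 + 2*225) + (-17564 + (14530 + 114))) = 1/((4 + 450) + (-17564 + 14644)) = 1/(454 - 2920) = 1/(-2466) = -1/2466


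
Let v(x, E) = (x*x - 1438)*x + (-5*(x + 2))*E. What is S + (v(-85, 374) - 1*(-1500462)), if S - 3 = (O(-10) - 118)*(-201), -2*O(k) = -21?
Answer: 2370775/2 ≈ 1.1854e+6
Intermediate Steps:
O(k) = 21/2 (O(k) = -½*(-21) = 21/2)
S = 43221/2 (S = 3 + (21/2 - 118)*(-201) = 3 - 215/2*(-201) = 3 + 43215/2 = 43221/2 ≈ 21611.)
v(x, E) = E*(-10 - 5*x) + x*(-1438 + x²) (v(x, E) = (x² - 1438)*x + (-5*(2 + x))*E = (-1438 + x²)*x + (-10 - 5*x)*E = x*(-1438 + x²) + E*(-10 - 5*x) = E*(-10 - 5*x) + x*(-1438 + x²))
S + (v(-85, 374) - 1*(-1500462)) = 43221/2 + (((-85)³ - 1438*(-85) - 10*374 - 5*374*(-85)) - 1*(-1500462)) = 43221/2 + ((-614125 + 122230 - 3740 + 158950) + 1500462) = 43221/2 + (-336685 + 1500462) = 43221/2 + 1163777 = 2370775/2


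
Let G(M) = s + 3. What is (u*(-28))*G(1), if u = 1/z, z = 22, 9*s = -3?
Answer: -112/33 ≈ -3.3939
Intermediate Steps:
s = -1/3 (s = (1/9)*(-3) = -1/3 ≈ -0.33333)
G(M) = 8/3 (G(M) = -1/3 + 3 = 8/3)
u = 1/22 ≈ 0.045455
(u*(-28))*G(1) = ((1/22)*(-28))*(8/3) = -14/11*8/3 = -112/33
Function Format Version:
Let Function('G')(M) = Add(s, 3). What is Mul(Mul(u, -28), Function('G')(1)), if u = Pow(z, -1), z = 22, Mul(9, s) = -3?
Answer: Rational(-112, 33) ≈ -3.3939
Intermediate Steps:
s = Rational(-1, 3) (s = Mul(Rational(1, 9), -3) = Rational(-1, 3) ≈ -0.33333)
Function('G')(M) = Rational(8, 3) (Function('G')(M) = Add(Rational(-1, 3), 3) = Rational(8, 3))
u = Rational(1, 22) (u = Pow(22, -1) = Rational(1, 22) ≈ 0.045455)
Mul(Mul(u, -28), Function('G')(1)) = Mul(Mul(Rational(1, 22), -28), Rational(8, 3)) = Mul(Rational(-14, 11), Rational(8, 3)) = Rational(-112, 33)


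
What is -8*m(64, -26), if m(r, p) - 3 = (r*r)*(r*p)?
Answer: 54525928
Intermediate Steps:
m(r, p) = 3 + p*r³ (m(r, p) = 3 + (r*r)*(r*p) = 3 + r²*(p*r) = 3 + p*r³)
-8*m(64, -26) = -8*(3 - 26*64³) = -8*(3 - 26*262144) = -8*(3 - 6815744) = -8*(-6815741) = 54525928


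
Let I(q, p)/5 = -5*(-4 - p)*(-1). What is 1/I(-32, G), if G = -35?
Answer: 1/775 ≈ 0.0012903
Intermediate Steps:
I(q, p) = -100 - 25*p (I(q, p) = 5*(-5*(-4 - p)*(-1)) = 5*((20 + 5*p)*(-1)) = 5*(-20 - 5*p) = -100 - 25*p)
1/I(-32, G) = 1/(-100 - 25*(-35)) = 1/(-100 + 875) = 1/775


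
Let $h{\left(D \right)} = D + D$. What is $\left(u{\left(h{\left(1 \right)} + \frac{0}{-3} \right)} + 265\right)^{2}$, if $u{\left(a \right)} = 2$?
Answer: $71289$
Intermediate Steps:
$h{\left(D \right)} = 2 D$
$\left(u{\left(h{\left(1 \right)} + \frac{0}{-3} \right)} + 265\right)^{2} = \left(2 + 265\right)^{2} = 267^{2} = 71289$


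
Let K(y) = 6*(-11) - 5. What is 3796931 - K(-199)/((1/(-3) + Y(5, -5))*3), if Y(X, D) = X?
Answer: 53157105/14 ≈ 3.7969e+6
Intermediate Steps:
K(y) = -71 (K(y) = -66 - 5 = -71)
3796931 - K(-199)/((1/(-3) + Y(5, -5))*3) = 3796931 - (-71)/((1/(-3) + 5)*3) = 3796931 - (-71)/((-⅓ + 5)*3) = 3796931 - (-71)/((14/3)*3) = 3796931 - (-71)/14 = 3796931 - 1*(-71/14) = 3796931 + 71/14 = 53157105/14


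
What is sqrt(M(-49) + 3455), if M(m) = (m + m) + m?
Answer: 2*sqrt(827) ≈ 57.515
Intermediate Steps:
M(m) = 3*m (M(m) = 2*m + m = 3*m)
sqrt(M(-49) + 3455) = sqrt(3*(-49) + 3455) = sqrt(-147 + 3455) = sqrt(3308) = 2*sqrt(827)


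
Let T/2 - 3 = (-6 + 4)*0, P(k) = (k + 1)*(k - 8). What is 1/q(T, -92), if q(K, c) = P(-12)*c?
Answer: -1/20240 ≈ -4.9407e-5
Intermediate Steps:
P(k) = (1 + k)*(-8 + k)
T = 6 (T = 6 + 2*((-6 + 4)*0) = 6 + 2*(-2*0) = 6 + 2*0 = 6 + 0 = 6)
q(K, c) = 220*c (q(K, c) = (-8 + (-12)**2 - 7*(-12))*c = (-8 + 144 + 84)*c = 220*c)
1/q(T, -92) = 1/(220*(-92)) = 1/(-20240) = -1/20240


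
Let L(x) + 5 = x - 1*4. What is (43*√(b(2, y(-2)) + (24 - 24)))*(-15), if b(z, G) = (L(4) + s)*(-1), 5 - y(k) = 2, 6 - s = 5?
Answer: -1290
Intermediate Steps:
s = 1 (s = 6 - 1*5 = 6 - 5 = 1)
y(k) = 3 (y(k) = 5 - 1*2 = 5 - 2 = 3)
L(x) = -9 + x (L(x) = -5 + (x - 1*4) = -5 + (x - 4) = -5 + (-4 + x) = -9 + x)
b(z, G) = 4 (b(z, G) = ((-9 + 4) + 1)*(-1) = (-5 + 1)*(-1) = -4*(-1) = 4)
(43*√(b(2, y(-2)) + (24 - 24)))*(-15) = (43*√(4 + (24 - 24)))*(-15) = (43*√(4 + 0))*(-15) = (43*√4)*(-15) = (43*2)*(-15) = 86*(-15) = -1290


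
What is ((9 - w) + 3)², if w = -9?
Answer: 441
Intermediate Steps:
((9 - w) + 3)² = ((9 - 1*(-9)) + 3)² = ((9 + 9) + 3)² = (18 + 3)² = 21² = 441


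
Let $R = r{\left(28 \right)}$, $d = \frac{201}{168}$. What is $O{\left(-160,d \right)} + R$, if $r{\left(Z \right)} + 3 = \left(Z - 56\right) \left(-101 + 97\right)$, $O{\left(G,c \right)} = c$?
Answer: $\frac{6171}{56} \approx 110.2$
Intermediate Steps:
$d = \frac{67}{56}$ ($d = 201 \cdot \frac{1}{168} = \frac{67}{56} \approx 1.1964$)
$r{\left(Z \right)} = 221 - 4 Z$ ($r{\left(Z \right)} = -3 + \left(Z - 56\right) \left(-101 + 97\right) = -3 + \left(-56 + Z\right) \left(-4\right) = -3 - \left(-224 + 4 Z\right) = 221 - 4 Z$)
$R = 109$ ($R = 221 - 112 = 109$)
$O{\left(-160,d \right)} + R = \frac{67}{56} + 109 = \frac{6171}{56}$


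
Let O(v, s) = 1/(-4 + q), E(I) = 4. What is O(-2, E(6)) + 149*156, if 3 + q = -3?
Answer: 232439/10 ≈ 23244.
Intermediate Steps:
q = -6 (q = -3 - 3 = -6)
O(v, s) = -⅒ (O(v, s) = 1/(-4 - 6) = 1/(-10) = -⅒)
O(-2, E(6)) + 149*156 = -⅒ + 149*156 = -⅒ + 23244 = 232439/10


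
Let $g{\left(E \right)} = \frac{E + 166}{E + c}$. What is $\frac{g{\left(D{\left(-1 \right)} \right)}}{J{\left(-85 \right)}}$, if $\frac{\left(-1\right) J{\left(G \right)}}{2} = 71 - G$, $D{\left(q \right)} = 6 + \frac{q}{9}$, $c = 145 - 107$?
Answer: $- \frac{119}{9480} \approx -0.012553$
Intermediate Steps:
$c = 38$
$D{\left(q \right)} = 6 + \frac{q}{9}$ ($D{\left(q \right)} = 6 + q \frac{1}{9} = 6 + \frac{q}{9}$)
$J{\left(G \right)} = -142 + 2 G$ ($J{\left(G \right)} = - 2 \left(71 - G\right) = -142 + 2 G$)
$g{\left(E \right)} = \frac{166 + E}{38 + E}$ ($g{\left(E \right)} = \frac{E + 166}{E + 38} = \frac{166 + E}{38 + E}$)
$\frac{g{\left(D{\left(-1 \right)} \right)}}{J{\left(-85 \right)}} = \frac{\frac{1}{38 + \left(6 + \frac{1}{9} \left(-1\right)\right)} \left(166 + \left(6 + \frac{1}{9} \left(-1\right)\right)\right)}{-142 + 2 \left(-85\right)} = \frac{\frac{1}{38 + \left(6 - \frac{1}{9}\right)} \left(166 + \left(6 - \frac{1}{9}\right)\right)}{-142 - 170} = \frac{\frac{1}{38 + \frac{53}{9}} \left(166 + \frac{53}{9}\right)}{-312} = \frac{1}{\frac{395}{9}} \cdot \frac{1547}{9} \left(- \frac{1}{312}\right) = \frac{9}{395} \cdot \frac{1547}{9} \left(- \frac{1}{312}\right) = \frac{1547}{395} \left(- \frac{1}{312}\right) = - \frac{119}{9480}$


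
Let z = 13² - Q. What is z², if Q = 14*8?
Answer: 3249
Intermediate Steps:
Q = 112
z = 57 (z = 13² - 1*112 = 169 - 112 = 57)
z² = 57² = 3249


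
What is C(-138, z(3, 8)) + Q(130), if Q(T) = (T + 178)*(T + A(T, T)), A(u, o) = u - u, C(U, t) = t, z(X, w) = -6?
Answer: 40034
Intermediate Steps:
A(u, o) = 0
Q(T) = T*(178 + T) (Q(T) = (T + 178)*(T + 0) = (178 + T)*T = T*(178 + T))
C(-138, z(3, 8)) + Q(130) = -6 + 130*(178 + 130) = -6 + 130*308 = -6 + 40040 = 40034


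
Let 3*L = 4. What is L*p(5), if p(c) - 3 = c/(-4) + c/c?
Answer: 11/3 ≈ 3.6667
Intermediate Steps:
p(c) = 4 - c/4 (p(c) = 3 + (c/(-4) + c/c) = 3 + (c*(-¼) + 1) = 3 + (-c/4 + 1) = 3 + (1 - c/4) = 4 - c/4)
L = 4/3 (L = (⅓)*4 = 4/3 ≈ 1.3333)
L*p(5) = 4*(4 - ¼*5)/3 = 4*(4 - 5/4)/3 = (4/3)*(11/4) = 11/3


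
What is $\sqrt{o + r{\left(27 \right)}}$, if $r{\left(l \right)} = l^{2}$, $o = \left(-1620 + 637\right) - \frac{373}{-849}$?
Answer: $\frac{i \sqrt{182766777}}{849} \approx 15.924 i$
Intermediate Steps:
$o = - \frac{834194}{849}$ ($o = -983 - - \frac{373}{849} = -983 + \frac{373}{849} = - \frac{834194}{849} \approx -982.56$)
$\sqrt{o + r{\left(27 \right)}} = \sqrt{- \frac{834194}{849} + 27^{2}} = \sqrt{- \frac{834194}{849} + 729} = \sqrt{- \frac{215273}{849}} = \frac{i \sqrt{182766777}}{849}$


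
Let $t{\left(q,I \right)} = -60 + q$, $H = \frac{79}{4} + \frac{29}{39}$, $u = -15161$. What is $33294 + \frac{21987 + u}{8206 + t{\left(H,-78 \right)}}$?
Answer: $\frac{42416721918}{1273973} \approx 33295.0$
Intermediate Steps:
$H = \frac{3197}{156}$ ($H = 79 \cdot \frac{1}{4} + 29 \cdot \frac{1}{39} = \frac{79}{4} + \frac{29}{39} = \frac{3197}{156} \approx 20.494$)
$33294 + \frac{21987 + u}{8206 + t{\left(H,-78 \right)}} = 33294 + \frac{21987 - 15161}{8206 + \left(-60 + \frac{3197}{156}\right)} = 33294 + \frac{6826}{8206 - \frac{6163}{156}} = 33294 + \frac{6826}{\frac{1273973}{156}} = 33294 + 6826 \cdot \frac{156}{1273973} = 33294 + \frac{1064856}{1273973} = \frac{42416721918}{1273973}$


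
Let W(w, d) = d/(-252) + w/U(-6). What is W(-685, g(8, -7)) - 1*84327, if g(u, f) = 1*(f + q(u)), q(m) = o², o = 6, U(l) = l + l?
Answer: -5309012/63 ≈ -84270.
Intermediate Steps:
U(l) = 2*l
q(m) = 36 (q(m) = 6² = 36)
g(u, f) = 36 + f (g(u, f) = 1*(f + 36) = 1*(36 + f) = 36 + f)
W(w, d) = -w/12 - d/252 (W(w, d) = d/(-252) + w/((2*(-6))) = d*(-1/252) + w/(-12) = -d/252 + w*(-1/12) = -d/252 - w/12 = -w/12 - d/252)
W(-685, g(8, -7)) - 1*84327 = (-1/12*(-685) - (36 - 7)/252) - 1*84327 = (685/12 - 1/252*29) - 84327 = (685/12 - 29/252) - 84327 = 3589/63 - 84327 = -5309012/63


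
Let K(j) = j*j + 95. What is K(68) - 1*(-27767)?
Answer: 32486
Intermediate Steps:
K(j) = 95 + j² (K(j) = j² + 95 = 95 + j²)
K(68) - 1*(-27767) = (95 + 68²) - 1*(-27767) = (95 + 4624) + 27767 = 4719 + 27767 = 32486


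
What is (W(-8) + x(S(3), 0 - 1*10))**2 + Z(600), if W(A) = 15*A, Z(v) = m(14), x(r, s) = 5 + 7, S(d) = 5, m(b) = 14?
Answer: 11678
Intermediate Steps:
x(r, s) = 12
Z(v) = 14
(W(-8) + x(S(3), 0 - 1*10))**2 + Z(600) = (15*(-8) + 12)**2 + 14 = (-120 + 12)**2 + 14 = (-108)**2 + 14 = 11664 + 14 = 11678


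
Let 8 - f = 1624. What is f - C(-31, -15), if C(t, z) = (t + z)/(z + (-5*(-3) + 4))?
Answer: -3209/2 ≈ -1604.5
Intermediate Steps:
f = -1616 (f = 8 - 1*1624 = 8 - 1624 = -1616)
C(t, z) = (t + z)/(19 + z) (C(t, z) = (t + z)/(z + (15 + 4)) = (t + z)/(z + 19) = (t + z)/(19 + z))
f - C(-31, -15) = -1616 - (-31 - 15)/(19 - 15) = -1616 - (-46)/4 = -1616 - 1*(-23/2) = -1616 + 23/2 = -3209/2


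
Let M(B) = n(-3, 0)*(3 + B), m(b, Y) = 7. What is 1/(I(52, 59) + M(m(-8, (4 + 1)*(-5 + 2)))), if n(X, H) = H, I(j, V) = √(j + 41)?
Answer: √93/93 ≈ 0.10370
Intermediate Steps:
I(j, V) = √(41 + j)
M(B) = 0 (M(B) = 0*(3 + B) = 0)
1/(I(52, 59) + M(m(-8, (4 + 1)*(-5 + 2)))) = 1/(√(41 + 52) + 0) = 1/(√93 + 0) = 1/(√93) = √93/93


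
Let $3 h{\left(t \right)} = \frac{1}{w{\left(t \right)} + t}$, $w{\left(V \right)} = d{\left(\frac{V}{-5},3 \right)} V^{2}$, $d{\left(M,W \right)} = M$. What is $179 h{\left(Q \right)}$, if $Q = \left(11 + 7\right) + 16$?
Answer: $- \frac{895}{117402} \approx -0.0076234$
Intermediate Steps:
$Q = 34$ ($Q = 18 + 16 = 34$)
$w{\left(V \right)} = - \frac{V^{3}}{5}$ ($w{\left(V \right)} = \frac{V}{-5} V^{2} = V \left(- \frac{1}{5}\right) V^{2} = - \frac{V}{5} V^{2} = - \frac{V^{3}}{5}$)
$h{\left(t \right)} = \frac{1}{3 \left(t - \frac{t^{3}}{5}\right)}$ ($h{\left(t \right)} = \frac{1}{3 \left(- \frac{t^{3}}{5} + t\right)} = \frac{1}{3 \left(t - \frac{t^{3}}{5}\right)}$)
$179 h{\left(Q \right)} = 179 \frac{5}{3 \cdot 34 \left(5 - 34^{2}\right)} = 179 \cdot \frac{5}{3} \cdot \frac{1}{34} \frac{1}{5 - 1156} = 179 \cdot \frac{5}{3} \cdot \frac{1}{34} \frac{1}{-1151} = 179 \cdot \frac{5}{3} \cdot \frac{1}{34} \left(- \frac{1}{1151}\right) = 179 \left(- \frac{5}{117402}\right) = - \frac{895}{117402}$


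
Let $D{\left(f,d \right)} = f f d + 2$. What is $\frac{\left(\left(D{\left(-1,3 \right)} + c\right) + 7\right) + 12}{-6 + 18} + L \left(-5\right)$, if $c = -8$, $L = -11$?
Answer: $\frac{169}{3} \approx 56.333$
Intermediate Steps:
$D{\left(f,d \right)} = 2 + d f^{2}$ ($D{\left(f,d \right)} = f^{2} d + 2 = d f^{2} + 2 = 2 + d f^{2}$)
$\frac{\left(\left(D{\left(-1,3 \right)} + c\right) + 7\right) + 12}{-6 + 18} + L \left(-5\right) = \frac{\left(\left(\left(2 + 3 \left(-1\right)^{2}\right) - 8\right) + 7\right) + 12}{-6 + 18} - -55 = \frac{\left(\left(\left(2 + 3 \cdot 1\right) - 8\right) + 7\right) + 12}{12} + 55 = \left(\left(\left(\left(2 + 3\right) - 8\right) + 7\right) + 12\right) \frac{1}{12} + 55 = \left(\left(\left(5 - 8\right) + 7\right) + 12\right) \frac{1}{12} + 55 = \left(\left(-3 + 7\right) + 12\right) \frac{1}{12} + 55 = \left(4 + 12\right) \frac{1}{12} + 55 = 16 \cdot \frac{1}{12} + 55 = \frac{4}{3} + 55 = \frac{169}{3}$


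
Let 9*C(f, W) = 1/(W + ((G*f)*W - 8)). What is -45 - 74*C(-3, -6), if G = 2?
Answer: -4492/99 ≈ -45.374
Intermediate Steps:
C(f, W) = 1/(9*(-8 + W + 2*W*f)) (C(f, W) = 1/(9*(W + ((2*f)*W - 8))) = 1/(9*(W + (2*W*f - 8))) = 1/(9*(W + (-8 + 2*W*f))) = 1/(9*(-8 + W + 2*W*f)))
-45 - 74*C(-3, -6) = -45 - 74/(9*(-8 - 6 + 2*(-6)*(-3))) = -45 - 74/(9*(-8 - 6 + 36)) = -45 - 74/(9*22) = -45 - 74*1/198 = -45 - 37/99 = -4492/99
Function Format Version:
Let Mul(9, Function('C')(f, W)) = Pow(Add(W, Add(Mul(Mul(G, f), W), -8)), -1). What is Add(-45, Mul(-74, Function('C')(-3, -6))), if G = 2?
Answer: Rational(-4492, 99) ≈ -45.374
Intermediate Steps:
Function('C')(f, W) = Mul(Rational(1, 9), Pow(Add(-8, W, Mul(2, W, f)), -1)) (Function('C')(f, W) = Mul(Rational(1, 9), Pow(Add(W, Add(Mul(Mul(2, f), W), -8)), -1)) = Mul(Rational(1, 9), Pow(Add(W, Add(Mul(2, W, f), -8)), -1)) = Mul(Rational(1, 9), Pow(Add(W, Add(-8, Mul(2, W, f))), -1)) = Mul(Rational(1, 9), Pow(Add(-8, W, Mul(2, W, f)), -1)))
Add(-45, Mul(-74, Function('C')(-3, -6))) = Add(-45, Mul(-74, Mul(Rational(1, 9), Pow(Add(-8, -6, Mul(2, -6, -3)), -1)))) = Add(-45, Mul(-74, Mul(Rational(1, 9), Pow(Add(-8, -6, 36), -1)))) = Add(-45, Mul(-74, Mul(Rational(1, 9), Pow(22, -1)))) = Add(-45, Mul(-74, Mul(Rational(1, 9), Rational(1, 22)))) = Add(-45, Mul(-74, Rational(1, 198))) = Add(-45, Rational(-37, 99)) = Rational(-4492, 99)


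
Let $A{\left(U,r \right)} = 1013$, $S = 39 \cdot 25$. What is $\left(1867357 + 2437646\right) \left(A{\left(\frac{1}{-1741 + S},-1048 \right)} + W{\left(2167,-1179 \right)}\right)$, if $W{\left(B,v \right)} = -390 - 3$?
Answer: $2669101860$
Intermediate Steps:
$S = 975$
$W{\left(B,v \right)} = -393$
$\left(1867357 + 2437646\right) \left(A{\left(\frac{1}{-1741 + S},-1048 \right)} + W{\left(2167,-1179 \right)}\right) = \left(1867357 + 2437646\right) \left(1013 - 393\right) = 4305003 \cdot 620 = 2669101860$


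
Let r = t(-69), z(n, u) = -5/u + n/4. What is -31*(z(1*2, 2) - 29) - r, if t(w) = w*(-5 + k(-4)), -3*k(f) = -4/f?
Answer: 593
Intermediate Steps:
z(n, u) = -5/u + n/4 (z(n, u) = -5/u + n*(1/4) = -5/u + n/4)
k(f) = 4/(3*f) (k(f) = -(-4)/(3*f) = 4/(3*f))
t(w) = -16*w/3 (t(w) = w*(-5 + (4/3)/(-4)) = w*(-5 + (4/3)*(-1/4)) = w*(-5 - 1/3) = w*(-16/3) = -16*w/3)
r = 368 (r = -16/3*(-69) = 368)
-31*(z(1*2, 2) - 29) - r = -31*((-5/2 + (1*2)/4) - 29) - 1*368 = -31*((-5*1/2 + (1/4)*2) - 29) - 368 = -31*((-5/2 + 1/2) - 29) - 368 = -31*(-2 - 29) - 368 = -31*(-31) - 368 = 961 - 368 = 593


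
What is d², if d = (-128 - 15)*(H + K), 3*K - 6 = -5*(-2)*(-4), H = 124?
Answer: 2336175556/9 ≈ 2.5958e+8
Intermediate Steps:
K = -34/3 (K = 2 + (-5*(-2)*(-4))/3 = 2 + (10*(-4))/3 = 2 + (⅓)*(-40) = 2 - 40/3 = -34/3 ≈ -11.333)
d = -48334/3 (d = (-128 - 15)*(124 - 34/3) = -143*338/3 = -48334/3 ≈ -16111.)
d² = (-48334/3)² = 2336175556/9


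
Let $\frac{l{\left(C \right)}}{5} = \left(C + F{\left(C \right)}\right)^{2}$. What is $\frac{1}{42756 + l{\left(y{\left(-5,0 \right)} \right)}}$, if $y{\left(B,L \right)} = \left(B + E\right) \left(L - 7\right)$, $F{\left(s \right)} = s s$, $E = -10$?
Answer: $\frac{1}{619427256} \approx 1.6144 \cdot 10^{-9}$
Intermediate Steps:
$F{\left(s \right)} = s^{2}$
$y{\left(B,L \right)} = \left(-10 + B\right) \left(-7 + L\right)$ ($y{\left(B,L \right)} = \left(B - 10\right) \left(L - 7\right) = \left(-10 + B\right) \left(-7 + L\right)$)
$l{\left(C \right)} = 5 \left(C + C^{2}\right)^{2}$
$\frac{1}{42756 + l{\left(y{\left(-5,0 \right)} \right)}} = \frac{1}{42756 + 5 \left(70 - 0 - -35 - 0\right)^{2} \left(1 - -105\right)^{2}} = \frac{1}{42756 + 5 \left(70 + 0 + 35 + 0\right)^{2} \left(1 + \left(70 + 0 + 35 + 0\right)\right)^{2}} = \frac{1}{42756 + 5 \cdot 105^{2} \left(1 + 105\right)^{2}} = \frac{1}{42756 + 5 \cdot 11025 \cdot 106^{2}} = \frac{1}{42756 + 5 \cdot 11025 \cdot 11236} = \frac{1}{42756 + 619384500} = \frac{1}{619427256}$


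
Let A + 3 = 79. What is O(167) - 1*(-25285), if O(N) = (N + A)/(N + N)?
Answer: 8445433/334 ≈ 25286.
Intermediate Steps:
A = 76 (A = -3 + 79 = 76)
O(N) = (76 + N)/(2*N) (O(N) = (N + 76)/(N + N) = (76 + N)/((2*N)) = (76 + N)*(1/(2*N)) = (76 + N)/(2*N))
O(167) - 1*(-25285) = (½)*(76 + 167)/167 - 1*(-25285) = (½)*(1/167)*243 + 25285 = 243/334 + 25285 = 8445433/334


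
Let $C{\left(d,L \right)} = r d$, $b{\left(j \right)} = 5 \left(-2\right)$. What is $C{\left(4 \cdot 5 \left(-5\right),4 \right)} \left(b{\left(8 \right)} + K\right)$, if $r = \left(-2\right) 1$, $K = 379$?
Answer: $73800$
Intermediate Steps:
$b{\left(j \right)} = -10$
$r = -2$
$C{\left(d,L \right)} = - 2 d$
$C{\left(4 \cdot 5 \left(-5\right),4 \right)} \left(b{\left(8 \right)} + K\right) = - 2 \cdot 4 \cdot 5 \left(-5\right) \left(-10 + 379\right) = - 2 \cdot 20 \left(-5\right) 369 = \left(-2\right) \left(-100\right) 369 = 200 \cdot 369 = 73800$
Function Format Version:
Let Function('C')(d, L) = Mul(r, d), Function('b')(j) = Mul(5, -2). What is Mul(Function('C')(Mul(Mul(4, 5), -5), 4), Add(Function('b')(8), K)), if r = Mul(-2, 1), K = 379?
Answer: 73800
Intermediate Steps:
Function('b')(j) = -10
r = -2
Function('C')(d, L) = Mul(-2, d)
Mul(Function('C')(Mul(Mul(4, 5), -5), 4), Add(Function('b')(8), K)) = Mul(Mul(-2, Mul(Mul(4, 5), -5)), Add(-10, 379)) = Mul(Mul(-2, Mul(20, -5)), 369) = Mul(Mul(-2, -100), 369) = Mul(200, 369) = 73800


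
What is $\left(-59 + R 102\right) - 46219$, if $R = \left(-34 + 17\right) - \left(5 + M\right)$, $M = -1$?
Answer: $-48420$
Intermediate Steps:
$R = -21$ ($R = \left(-34 + 17\right) - 4 = -17 + \left(\left(-1 - 4\right) + 1\right) = -17 + \left(-5 + 1\right) = -17 - 4 = -21$)
$\left(-59 + R 102\right) - 46219 = \left(-59 - 2142\right) - 46219 = -2201 - 46219 = -48420$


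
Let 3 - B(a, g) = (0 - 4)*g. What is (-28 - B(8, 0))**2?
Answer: 961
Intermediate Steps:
B(a, g) = 3 + 4*g (B(a, g) = 3 - (0 - 4)*g = 3 - (-4)*g = 3 + 4*g)
(-28 - B(8, 0))**2 = (-28 - (3 + 4*0))**2 = (-28 - (3 + 0))**2 = (-28 - 1*3)**2 = (-28 - 3)**2 = (-31)**2 = 961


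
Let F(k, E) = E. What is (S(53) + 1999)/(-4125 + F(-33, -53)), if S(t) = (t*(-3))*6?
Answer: -1045/4178 ≈ -0.25012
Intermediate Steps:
S(t) = -18*t (S(t) = -3*t*6 = -18*t)
(S(53) + 1999)/(-4125 + F(-33, -53)) = (-18*53 + 1999)/(-4125 - 53) = (-954 + 1999)/(-4178) = 1045*(-1/4178) = -1045/4178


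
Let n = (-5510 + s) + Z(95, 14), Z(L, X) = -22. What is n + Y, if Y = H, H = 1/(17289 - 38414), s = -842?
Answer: -134650751/21125 ≈ -6374.0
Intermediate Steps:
H = -1/21125 (H = 1/(-21125) = -1/21125 ≈ -4.7337e-5)
Y = -1/21125 ≈ -4.7337e-5
n = -6374 (n = (-5510 - 842) - 22 = -6352 - 22 = -6374)
n + Y = -6374 - 1/21125 = -134650751/21125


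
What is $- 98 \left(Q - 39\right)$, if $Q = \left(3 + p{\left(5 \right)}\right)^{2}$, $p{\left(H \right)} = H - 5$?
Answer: $2940$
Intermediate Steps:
$p{\left(H \right)} = -5 + H$
$Q = 9$ ($Q = \left(3 + \left(-5 + 5\right)\right)^{2} = \left(3 + 0\right)^{2} = 3^{2} = 9$)
$- 98 \left(Q - 39\right) = - 98 \left(9 - 39\right) = \left(-98\right) \left(-30\right) = 2940$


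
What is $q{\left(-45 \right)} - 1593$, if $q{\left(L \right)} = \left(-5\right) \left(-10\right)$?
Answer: $-1543$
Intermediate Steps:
$q{\left(L \right)} = 50$
$q{\left(-45 \right)} - 1593 = 50 - 1593 = -1543$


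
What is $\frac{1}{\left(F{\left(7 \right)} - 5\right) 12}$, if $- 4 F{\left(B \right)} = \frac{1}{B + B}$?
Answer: $- \frac{14}{843} \approx -0.016607$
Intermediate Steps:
$F{\left(B \right)} = - \frac{1}{8 B}$ ($F{\left(B \right)} = - \frac{1}{4 \left(B + B\right)} = - \frac{1}{4 \cdot 2 B} = - \frac{\frac{1}{2} \frac{1}{B}}{4} = - \frac{1}{8 B}$)
$\frac{1}{\left(F{\left(7 \right)} - 5\right) 12} = \frac{1}{\left(- \frac{1}{8 \cdot 7} - 5\right) 12} = \frac{1}{\left(\left(- \frac{1}{8}\right) \frac{1}{7} - 5\right) 12} = \frac{1}{\left(- \frac{1}{56} - 5\right) 12} = \frac{1}{\left(- \frac{281}{56}\right) 12} = \frac{1}{- \frac{843}{14}} = - \frac{14}{843}$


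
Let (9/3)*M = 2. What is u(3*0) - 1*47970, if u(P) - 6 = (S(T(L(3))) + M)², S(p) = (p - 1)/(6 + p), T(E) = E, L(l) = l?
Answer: -3885020/81 ≈ -47963.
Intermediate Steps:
M = ⅔ (M = (⅓)*2 = ⅔ ≈ 0.66667)
S(p) = (-1 + p)/(6 + p)
u(P) = 550/81 (u(P) = 6 + ((-1 + 3)/(6 + 3) + ⅔)² = 6 + (2/9 + ⅔)² = 6 + (8/9)² = 6 + 64/81 = 550/81)
u(3*0) - 1*47970 = 550/81 - 1*47970 = 550/81 - 47970 = -3885020/81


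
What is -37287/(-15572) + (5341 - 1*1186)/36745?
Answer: 286962495/114438628 ≈ 2.5076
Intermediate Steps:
-37287/(-15572) + (5341 - 1*1186)/36745 = -37287*(-1/15572) + (5341 - 1186)*(1/36745) = 37287/15572 + 4155*(1/36745) = 37287/15572 + 831/7349 = 286962495/114438628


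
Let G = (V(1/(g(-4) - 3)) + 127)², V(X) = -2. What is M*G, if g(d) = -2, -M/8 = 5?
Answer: -625000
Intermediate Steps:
M = -40 (M = -8*5 = -40)
G = 15625 (G = (-2 + 127)² = 125² = 15625)
M*G = -40*15625 = -625000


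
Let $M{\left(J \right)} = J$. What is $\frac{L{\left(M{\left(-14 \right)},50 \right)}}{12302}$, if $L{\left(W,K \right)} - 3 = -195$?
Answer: $- \frac{96}{6151} \approx -0.015607$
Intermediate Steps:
$L{\left(W,K \right)} = -192$ ($L{\left(W,K \right)} = 3 - 195 = -192$)
$\frac{L{\left(M{\left(-14 \right)},50 \right)}}{12302} = - \frac{192}{12302} = \left(-192\right) \frac{1}{12302} = - \frac{96}{6151}$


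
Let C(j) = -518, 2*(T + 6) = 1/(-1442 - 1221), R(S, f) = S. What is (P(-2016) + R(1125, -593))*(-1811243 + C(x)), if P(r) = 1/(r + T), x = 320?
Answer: -21950053949670539/10769173 ≈ -2.0382e+9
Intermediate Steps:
T = -31957/5326 (T = -6 + 1/(2*(-1442 - 1221)) = -6 + (½)/(-2663) = -6 + (½)*(-1/2663) = -6 - 1/5326 = -31957/5326 ≈ -6.0002)
P(r) = 1/(-31957/5326 + r) (P(r) = 1/(r - 31957/5326) = 1/(-31957/5326 + r))
(P(-2016) + R(1125, -593))*(-1811243 + C(x)) = (5326/(-31957 + 5326*(-2016)) + 1125)*(-1811243 - 518) = (5326/(-31957 - 10737216) + 1125)*(-1811761) = (5326/(-10769173) + 1125)*(-1811761) = (5326*(-1/10769173) + 1125)*(-1811761) = (-5326/10769173 + 1125)*(-1811761) = (12115314299/10769173)*(-1811761) = -21950053949670539/10769173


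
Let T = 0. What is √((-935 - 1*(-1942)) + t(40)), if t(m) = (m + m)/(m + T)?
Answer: √1009 ≈ 31.765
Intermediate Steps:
t(m) = 2 (t(m) = (m + m)/(m + 0) = (2*m)/m = 2)
√((-935 - 1*(-1942)) + t(40)) = √((-935 - 1*(-1942)) + 2) = √((-935 + 1942) + 2) = √(1007 + 2) = √1009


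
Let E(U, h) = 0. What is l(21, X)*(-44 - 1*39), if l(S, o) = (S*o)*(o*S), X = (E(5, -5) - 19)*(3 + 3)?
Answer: -475692588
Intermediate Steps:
X = -114 (X = (0 - 19)*(3 + 3) = -19*6 = -114)
l(S, o) = S²*o² (l(S, o) = (S*o)*(S*o) = S²*o²)
l(21, X)*(-44 - 1*39) = (21²*(-114)²)*(-44 - 1*39) = (441*12996)*(-44 - 39) = 5731236*(-83) = -475692588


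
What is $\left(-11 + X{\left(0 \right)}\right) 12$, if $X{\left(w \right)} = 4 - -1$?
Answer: $-72$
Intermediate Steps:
$X{\left(w \right)} = 5$ ($X{\left(w \right)} = 4 + 1 = 5$)
$\left(-11 + X{\left(0 \right)}\right) 12 = \left(-11 + 5\right) 12 = \left(-6\right) 12 = -72$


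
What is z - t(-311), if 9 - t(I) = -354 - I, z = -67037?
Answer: -67089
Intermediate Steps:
t(I) = 363 + I (t(I) = 9 - (-354 - I) = 9 + (354 + I) = 363 + I)
z - t(-311) = -67037 - (363 - 311) = -67037 - 1*52 = -67037 - 52 = -67089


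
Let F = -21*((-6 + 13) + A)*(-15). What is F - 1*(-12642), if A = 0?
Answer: 14847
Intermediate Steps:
F = 2205 (F = -21*((-6 + 13) + 0)*(-15) = -21*(7 + 0)*(-15) = -21*7*(-15) = -147*(-15) = 2205)
F - 1*(-12642) = 2205 - 1*(-12642) = 2205 + 12642 = 14847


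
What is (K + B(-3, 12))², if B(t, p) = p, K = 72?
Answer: 7056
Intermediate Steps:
(K + B(-3, 12))² = (72 + 12)² = 84² = 7056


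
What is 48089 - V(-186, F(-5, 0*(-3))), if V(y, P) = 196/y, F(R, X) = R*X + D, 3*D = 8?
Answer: 4472375/93 ≈ 48090.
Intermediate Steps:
D = 8/3 (D = (1/3)*8 = 8/3 ≈ 2.6667)
F(R, X) = 8/3 + R*X (F(R, X) = R*X + 8/3 = 8/3 + R*X)
48089 - V(-186, F(-5, 0*(-3))) = 48089 - 196/(-186) = 48089 - 196*(-1)/186 = 48089 - 1*(-98/93) = 48089 + 98/93 = 4472375/93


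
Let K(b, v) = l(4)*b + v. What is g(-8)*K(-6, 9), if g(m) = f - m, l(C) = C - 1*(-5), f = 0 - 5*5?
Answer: 765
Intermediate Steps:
f = -25 (f = 0 - 25 = -25)
l(C) = 5 + C (l(C) = C + 5 = 5 + C)
K(b, v) = v + 9*b (K(b, v) = (5 + 4)*b + v = 9*b + v = v + 9*b)
g(m) = -25 - m
g(-8)*K(-6, 9) = (-25 - 1*(-8))*(9 + 9*(-6)) = (-25 + 8)*(9 - 54) = -17*(-45) = 765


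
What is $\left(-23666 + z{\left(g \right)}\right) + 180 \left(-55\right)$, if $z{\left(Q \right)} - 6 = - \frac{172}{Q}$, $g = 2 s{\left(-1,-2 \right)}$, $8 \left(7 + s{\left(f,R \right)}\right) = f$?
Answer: $- \frac{1912232}{57} \approx -33548.0$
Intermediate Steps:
$s{\left(f,R \right)} = -7 + \frac{f}{8}$
$g = - \frac{57}{4}$ ($g = 2 \left(-7 + \frac{1}{8} \left(-1\right)\right) = 2 \left(-7 - \frac{1}{8}\right) = 2 \left(- \frac{57}{8}\right) = - \frac{57}{4} \approx -14.25$)
$z{\left(Q \right)} = 6 - \frac{172}{Q}$
$\left(-23666 + z{\left(g \right)}\right) + 180 \left(-55\right) = \left(-23666 - \left(-6 + \frac{172}{- \frac{57}{4}}\right)\right) + 180 \left(-55\right) = \left(-23666 + \left(6 - - \frac{688}{57}\right)\right) - 9900 = \left(-23666 + \left(6 + \frac{688}{57}\right)\right) - 9900 = \left(-23666 + \frac{1030}{57}\right) - 9900 = - \frac{1347932}{57} - 9900 = - \frac{1912232}{57}$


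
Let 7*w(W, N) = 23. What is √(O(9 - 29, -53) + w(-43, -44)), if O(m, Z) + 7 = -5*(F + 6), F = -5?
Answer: I*√427/7 ≈ 2.952*I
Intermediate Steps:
w(W, N) = 23/7 (w(W, N) = (⅐)*23 = 23/7)
O(m, Z) = -12 (O(m, Z) = -7 - 5*(-5 + 6) = -7 - 5*1 = -7 - 5 = -12)
√(O(9 - 29, -53) + w(-43, -44)) = √(-12 + 23/7) = √(-61/7) = I*√427/7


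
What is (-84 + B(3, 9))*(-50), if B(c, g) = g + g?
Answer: 3300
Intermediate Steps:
B(c, g) = 2*g
(-84 + B(3, 9))*(-50) = (-84 + 2*9)*(-50) = (-84 + 18)*(-50) = -66*(-50) = 3300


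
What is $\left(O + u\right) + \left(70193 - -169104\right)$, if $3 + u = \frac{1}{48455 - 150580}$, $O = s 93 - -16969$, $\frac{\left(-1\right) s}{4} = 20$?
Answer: $\frac{25411048874}{102125} \approx 2.4882 \cdot 10^{5}$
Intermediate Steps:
$s = -80$ ($s = \left(-4\right) 20 = -80$)
$O = 9529$ ($O = \left(-80\right) 93 - -16969 = -7440 + 16969 = 9529$)
$u = - \frac{306376}{102125}$ ($u = -3 + \frac{1}{48455 - 150580} = -3 + \frac{1}{-102125} = -3 - \frac{1}{102125} = - \frac{306376}{102125} \approx -3.0$)
$\left(O + u\right) + \left(70193 - -169104\right) = \left(9529 - \frac{306376}{102125}\right) + \left(70193 - -169104\right) = \frac{972842749}{102125} + \left(70193 + 169104\right) = \frac{972842749}{102125} + 239297 = \frac{25411048874}{102125}$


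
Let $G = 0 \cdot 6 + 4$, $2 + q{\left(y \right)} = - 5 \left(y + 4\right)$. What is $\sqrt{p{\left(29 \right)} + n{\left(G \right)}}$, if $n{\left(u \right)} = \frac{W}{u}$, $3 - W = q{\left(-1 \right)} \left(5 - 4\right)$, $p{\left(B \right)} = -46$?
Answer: $i \sqrt{41} \approx 6.4031 i$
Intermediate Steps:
$q{\left(y \right)} = -22 - 5 y$ ($q{\left(y \right)} = -2 - 5 \left(y + 4\right) = -2 - 5 \left(4 + y\right) = -2 - \left(20 + 5 y\right) = -22 - 5 y$)
$W = 20$ ($W = 3 - \left(-22 - -5\right) \left(5 - 4\right) = 3 - \left(-22 + 5\right) 1 = 3 - \left(-17\right) 1 = 3 - -17 = 3 + 17 = 20$)
$G = 4$ ($G = 0 + 4 = 4$)
$n{\left(u \right)} = \frac{20}{u}$
$\sqrt{p{\left(29 \right)} + n{\left(G \right)}} = \sqrt{-46 + \frac{20}{4}} = \sqrt{-46 + 20 \cdot \frac{1}{4}} = \sqrt{-46 + 5} = \sqrt{-41} = i \sqrt{41}$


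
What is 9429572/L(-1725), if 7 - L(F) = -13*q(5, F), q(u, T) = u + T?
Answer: -9429572/22353 ≈ -421.85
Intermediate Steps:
q(u, T) = T + u
L(F) = 72 + 13*F (L(F) = 7 - (-13)*(F + 5) = 7 - (-13)*(5 + F) = 7 - (-65 - 13*F) = 7 + (65 + 13*F) = 72 + 13*F)
9429572/L(-1725) = 9429572/(72 + 13*(-1725)) = 9429572/(72 - 22425) = 9429572/(-22353) = 9429572*(-1/22353) = -9429572/22353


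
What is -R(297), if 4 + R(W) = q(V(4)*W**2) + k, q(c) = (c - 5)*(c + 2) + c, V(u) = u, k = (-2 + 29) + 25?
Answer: -124492537262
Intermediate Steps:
k = 52 (k = 27 + 25 = 52)
q(c) = c + (-5 + c)*(2 + c) (q(c) = (-5 + c)*(2 + c) + c = c + (-5 + c)*(2 + c))
R(W) = 38 - 8*W**2 + 16*W**4 (R(W) = -4 + ((-10 + (4*W**2)**2 - 8*W**2) + 52) = -4 + ((-10 + 16*W**4 - 8*W**2) + 52) = -4 + ((-10 - 8*W**2 + 16*W**4) + 52) = -4 + (42 - 8*W**2 + 16*W**4) = 38 - 8*W**2 + 16*W**4)
-R(297) = -(38 - 8*297**2 + 16*297**4) = -(38 - 8*88209 + 16*7780827681) = -(38 - 705672 + 124493242896) = -1*124492537262 = -124492537262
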